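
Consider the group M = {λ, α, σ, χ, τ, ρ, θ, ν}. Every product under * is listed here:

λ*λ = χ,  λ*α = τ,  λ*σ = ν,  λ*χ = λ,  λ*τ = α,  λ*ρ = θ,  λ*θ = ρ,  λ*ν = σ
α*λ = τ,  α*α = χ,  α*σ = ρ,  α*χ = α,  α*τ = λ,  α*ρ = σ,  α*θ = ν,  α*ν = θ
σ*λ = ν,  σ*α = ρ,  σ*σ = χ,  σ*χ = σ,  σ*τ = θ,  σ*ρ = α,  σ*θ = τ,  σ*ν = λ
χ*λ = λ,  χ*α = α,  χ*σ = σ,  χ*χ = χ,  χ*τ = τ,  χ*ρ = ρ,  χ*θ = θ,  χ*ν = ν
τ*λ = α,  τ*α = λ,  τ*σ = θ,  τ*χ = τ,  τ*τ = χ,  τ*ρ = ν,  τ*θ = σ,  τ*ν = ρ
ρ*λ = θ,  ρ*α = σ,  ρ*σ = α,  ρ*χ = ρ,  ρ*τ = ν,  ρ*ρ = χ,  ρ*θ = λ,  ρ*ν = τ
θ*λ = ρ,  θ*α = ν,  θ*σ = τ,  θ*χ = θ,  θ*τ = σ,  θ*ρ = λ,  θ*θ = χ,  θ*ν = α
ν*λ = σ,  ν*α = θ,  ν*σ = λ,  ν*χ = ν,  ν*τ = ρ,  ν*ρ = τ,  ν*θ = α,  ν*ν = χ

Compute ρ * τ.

Read row ρ, column τ: ρ * τ = ν.

ν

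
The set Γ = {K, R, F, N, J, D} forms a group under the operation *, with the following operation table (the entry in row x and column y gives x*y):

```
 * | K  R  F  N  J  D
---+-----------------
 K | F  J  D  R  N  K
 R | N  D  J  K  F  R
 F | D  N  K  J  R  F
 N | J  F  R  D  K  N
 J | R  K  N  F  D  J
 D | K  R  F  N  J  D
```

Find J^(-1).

First locate the identity: row D matches the header, so D is the identity.
Scan row J for D: J*J = D. Hence J^(-1) = J.

J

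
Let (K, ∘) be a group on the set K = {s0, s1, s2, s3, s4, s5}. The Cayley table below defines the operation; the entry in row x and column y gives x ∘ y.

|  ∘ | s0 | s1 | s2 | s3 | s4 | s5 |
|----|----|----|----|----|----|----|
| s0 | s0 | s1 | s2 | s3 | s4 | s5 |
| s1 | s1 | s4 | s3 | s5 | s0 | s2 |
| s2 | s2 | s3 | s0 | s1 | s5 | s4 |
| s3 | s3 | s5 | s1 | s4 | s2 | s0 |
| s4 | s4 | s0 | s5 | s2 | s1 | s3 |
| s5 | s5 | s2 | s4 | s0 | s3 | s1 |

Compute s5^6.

s5^1 = s5
s5^2 = s5 ∘ s5 = s1
s5^3 = s1 ∘ s5 = s2
s5^4 = s2 ∘ s5 = s4
s5^5 = s4 ∘ s5 = s3
s5^6 = s3 ∘ s5 = s0

s0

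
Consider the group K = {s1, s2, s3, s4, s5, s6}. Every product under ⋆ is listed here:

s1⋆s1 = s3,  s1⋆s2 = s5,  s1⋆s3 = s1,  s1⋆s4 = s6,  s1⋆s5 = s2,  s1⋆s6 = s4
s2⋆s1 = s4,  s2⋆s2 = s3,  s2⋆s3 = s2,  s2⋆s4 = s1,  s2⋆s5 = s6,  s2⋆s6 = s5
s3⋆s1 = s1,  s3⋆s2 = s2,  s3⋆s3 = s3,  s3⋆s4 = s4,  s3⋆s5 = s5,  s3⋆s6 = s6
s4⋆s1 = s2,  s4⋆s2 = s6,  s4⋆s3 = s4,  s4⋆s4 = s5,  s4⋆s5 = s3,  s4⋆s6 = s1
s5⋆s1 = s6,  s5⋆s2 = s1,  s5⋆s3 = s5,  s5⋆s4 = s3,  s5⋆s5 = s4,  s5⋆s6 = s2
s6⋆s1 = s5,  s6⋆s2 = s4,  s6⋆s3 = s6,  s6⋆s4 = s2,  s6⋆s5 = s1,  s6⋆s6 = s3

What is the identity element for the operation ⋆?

The identity e satisfies e ⋆ x = x for all x, so its row in the table reproduces the column headers.
Row s3 reads: s1, s2, s3, s4, s5, s6 — exactly the header order. So s3 is the identity.

s3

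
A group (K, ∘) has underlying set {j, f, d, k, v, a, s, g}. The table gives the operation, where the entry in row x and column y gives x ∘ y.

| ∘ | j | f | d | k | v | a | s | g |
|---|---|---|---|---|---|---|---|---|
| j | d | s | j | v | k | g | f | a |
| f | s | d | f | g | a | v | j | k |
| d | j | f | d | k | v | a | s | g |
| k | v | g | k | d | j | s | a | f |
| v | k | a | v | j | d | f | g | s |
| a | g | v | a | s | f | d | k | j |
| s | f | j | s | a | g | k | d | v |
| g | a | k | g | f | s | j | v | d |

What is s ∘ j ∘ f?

s ∘ j = f
f ∘ f = d

d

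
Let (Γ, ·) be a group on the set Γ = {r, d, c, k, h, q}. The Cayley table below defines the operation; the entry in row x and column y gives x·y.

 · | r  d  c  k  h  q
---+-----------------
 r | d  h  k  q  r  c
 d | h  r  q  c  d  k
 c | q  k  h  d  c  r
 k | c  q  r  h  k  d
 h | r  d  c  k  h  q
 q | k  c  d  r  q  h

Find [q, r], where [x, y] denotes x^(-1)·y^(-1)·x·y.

Identity is h; from the table q^(-1) = q and r^(-1) = d.
q·d = c
c·q = r
r·r = d
(Structurally, Γ here is isomorphic to the symmetric group S_3.)

d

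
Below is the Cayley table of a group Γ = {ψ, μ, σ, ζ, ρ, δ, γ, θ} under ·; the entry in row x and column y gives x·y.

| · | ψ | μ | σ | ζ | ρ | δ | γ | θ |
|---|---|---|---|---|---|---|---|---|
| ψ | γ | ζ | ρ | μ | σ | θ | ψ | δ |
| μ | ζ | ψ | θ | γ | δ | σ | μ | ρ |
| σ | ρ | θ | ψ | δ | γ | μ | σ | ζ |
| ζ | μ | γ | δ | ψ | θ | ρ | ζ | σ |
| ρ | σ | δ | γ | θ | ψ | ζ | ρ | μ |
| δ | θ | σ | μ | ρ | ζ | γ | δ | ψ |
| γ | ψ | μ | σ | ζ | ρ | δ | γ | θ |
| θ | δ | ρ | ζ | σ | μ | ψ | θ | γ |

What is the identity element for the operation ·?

γ

The identity e satisfies e·x = x for all x, so its row in the table reproduces the column headers.
Row γ reads: ψ, μ, σ, ζ, ρ, δ, γ, θ — exactly the header order. So γ is the identity.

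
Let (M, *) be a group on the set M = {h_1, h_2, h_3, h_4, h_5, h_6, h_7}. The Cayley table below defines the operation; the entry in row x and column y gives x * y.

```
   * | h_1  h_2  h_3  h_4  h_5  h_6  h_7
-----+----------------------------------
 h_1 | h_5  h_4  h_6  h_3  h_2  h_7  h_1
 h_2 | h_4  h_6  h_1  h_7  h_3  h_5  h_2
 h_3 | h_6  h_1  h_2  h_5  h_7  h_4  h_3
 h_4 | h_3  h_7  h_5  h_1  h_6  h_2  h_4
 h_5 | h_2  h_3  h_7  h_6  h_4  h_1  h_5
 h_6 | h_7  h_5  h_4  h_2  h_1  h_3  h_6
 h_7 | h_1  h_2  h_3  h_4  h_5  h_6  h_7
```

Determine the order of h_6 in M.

The identity element is h_7 (its row matches the header).
h_6^1 = h_6
h_6^2 = h_6 * h_6 = h_3
h_6^3 = h_3 * h_6 = h_4
h_6^4 = h_4 * h_6 = h_2
h_6^5 = h_2 * h_6 = h_5
h_6^6 = h_5 * h_6 = h_1
h_6^7 = h_1 * h_6 = h_7
The first power of h_6 equal to the identity is h_6^7, so ord(h_6) = 7.

7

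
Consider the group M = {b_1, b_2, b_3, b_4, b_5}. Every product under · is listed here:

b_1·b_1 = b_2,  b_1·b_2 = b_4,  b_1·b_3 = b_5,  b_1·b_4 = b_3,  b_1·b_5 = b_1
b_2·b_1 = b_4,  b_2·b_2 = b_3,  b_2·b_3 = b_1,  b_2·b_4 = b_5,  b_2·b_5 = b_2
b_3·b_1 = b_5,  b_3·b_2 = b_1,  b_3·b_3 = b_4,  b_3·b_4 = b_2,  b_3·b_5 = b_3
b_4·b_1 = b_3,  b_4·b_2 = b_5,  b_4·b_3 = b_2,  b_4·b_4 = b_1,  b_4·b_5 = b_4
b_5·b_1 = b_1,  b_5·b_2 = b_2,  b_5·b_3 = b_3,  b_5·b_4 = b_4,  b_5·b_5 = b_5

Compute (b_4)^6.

b_4

b_4^1 = b_4
b_4^2 = b_4·b_4 = b_1
b_4^3 = b_1·b_4 = b_3
b_4^4 = b_3·b_4 = b_2
b_4^5 = b_2·b_4 = b_5
b_4^6 = b_5·b_4 = b_4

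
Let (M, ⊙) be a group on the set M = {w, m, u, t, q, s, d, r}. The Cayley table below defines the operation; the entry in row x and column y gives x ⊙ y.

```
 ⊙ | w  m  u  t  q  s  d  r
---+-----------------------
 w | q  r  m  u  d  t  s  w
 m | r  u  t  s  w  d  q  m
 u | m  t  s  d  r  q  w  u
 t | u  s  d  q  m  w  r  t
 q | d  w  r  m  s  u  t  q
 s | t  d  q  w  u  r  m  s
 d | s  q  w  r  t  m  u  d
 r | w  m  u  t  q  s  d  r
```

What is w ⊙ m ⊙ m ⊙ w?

w ⊙ m = r
r ⊙ m = m
m ⊙ w = r

r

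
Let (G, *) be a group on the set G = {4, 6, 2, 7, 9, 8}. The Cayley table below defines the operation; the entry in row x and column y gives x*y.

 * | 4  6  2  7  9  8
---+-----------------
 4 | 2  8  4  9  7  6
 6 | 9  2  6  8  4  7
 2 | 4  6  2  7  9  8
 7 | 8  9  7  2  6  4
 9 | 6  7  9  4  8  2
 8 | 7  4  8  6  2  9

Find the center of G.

An element z is central iff its row equals its column in the table.
For 6: 6*9 = 4 ≠ 7 = 9*6, so 6 ∉ Z.
Checking each element this way leaves Z(G) = {2}.

{2}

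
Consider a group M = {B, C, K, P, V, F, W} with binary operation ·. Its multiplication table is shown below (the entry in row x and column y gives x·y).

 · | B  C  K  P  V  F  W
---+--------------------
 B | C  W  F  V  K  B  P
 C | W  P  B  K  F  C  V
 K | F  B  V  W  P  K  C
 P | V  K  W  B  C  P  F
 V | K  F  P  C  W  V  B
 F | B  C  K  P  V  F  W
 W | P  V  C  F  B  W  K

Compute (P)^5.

K

P^1 = P
P^2 = P·P = B
P^3 = B·P = V
P^4 = V·P = C
P^5 = C·P = K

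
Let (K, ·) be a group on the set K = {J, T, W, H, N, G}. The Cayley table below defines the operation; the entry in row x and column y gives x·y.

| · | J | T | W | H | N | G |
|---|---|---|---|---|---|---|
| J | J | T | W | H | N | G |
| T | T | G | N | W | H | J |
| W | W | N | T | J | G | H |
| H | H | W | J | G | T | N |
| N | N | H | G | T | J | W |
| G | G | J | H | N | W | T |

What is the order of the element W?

6

The identity element is J (its row matches the header).
W^1 = W
W^2 = W·W = T
W^3 = T·W = N
W^4 = N·W = G
W^5 = G·W = H
W^6 = H·W = J
The first power of W equal to the identity is W^6, so ord(W) = 6.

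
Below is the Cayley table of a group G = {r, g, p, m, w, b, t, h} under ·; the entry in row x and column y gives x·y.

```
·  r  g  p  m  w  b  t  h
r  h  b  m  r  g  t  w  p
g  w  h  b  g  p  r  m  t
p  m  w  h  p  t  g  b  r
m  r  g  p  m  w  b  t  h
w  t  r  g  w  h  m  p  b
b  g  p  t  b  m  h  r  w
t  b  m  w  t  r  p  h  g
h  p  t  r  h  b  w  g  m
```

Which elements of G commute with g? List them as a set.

Compare row g with column g entry by entry.
h·g = t = g·h, so h commutes with g.
w·g = r but g·w = p, so w does not.
Collecting the elements that commute with g: C(g) = {g, h, m, t}.

{g, h, m, t}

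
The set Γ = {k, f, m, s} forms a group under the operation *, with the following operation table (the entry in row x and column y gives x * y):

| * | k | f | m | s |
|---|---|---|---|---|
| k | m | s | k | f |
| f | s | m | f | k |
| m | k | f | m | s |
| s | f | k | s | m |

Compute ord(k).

The identity element is m (its row matches the header).
k^1 = k
k^2 = k * k = m
The first power of k equal to the identity is k^2, so ord(k) = 2.
(Structurally, Γ here is isomorphic to the Klein four-group V_4.)

2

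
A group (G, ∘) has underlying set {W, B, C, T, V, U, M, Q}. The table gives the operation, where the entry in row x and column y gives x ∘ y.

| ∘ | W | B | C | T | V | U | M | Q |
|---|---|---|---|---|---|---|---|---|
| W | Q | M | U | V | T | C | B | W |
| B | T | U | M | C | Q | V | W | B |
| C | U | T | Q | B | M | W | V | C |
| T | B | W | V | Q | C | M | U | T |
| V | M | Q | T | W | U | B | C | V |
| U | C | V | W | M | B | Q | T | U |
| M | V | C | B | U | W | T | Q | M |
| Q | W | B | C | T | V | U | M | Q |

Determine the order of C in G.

The identity element is Q (its row matches the header).
C^1 = C
C^2 = C ∘ C = Q
The first power of C equal to the identity is C^2, so ord(C) = 2.

2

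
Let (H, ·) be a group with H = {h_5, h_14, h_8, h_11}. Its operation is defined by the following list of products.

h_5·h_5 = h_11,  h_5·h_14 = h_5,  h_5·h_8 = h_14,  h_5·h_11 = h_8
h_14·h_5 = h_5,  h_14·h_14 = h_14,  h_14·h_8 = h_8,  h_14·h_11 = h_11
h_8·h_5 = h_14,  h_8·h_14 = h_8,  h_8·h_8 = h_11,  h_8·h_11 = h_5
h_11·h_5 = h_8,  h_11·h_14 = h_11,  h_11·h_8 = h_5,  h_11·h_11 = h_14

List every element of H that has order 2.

Identity is h_14. Compute the order of each non-identity element by repeated multiplication:
  h_5: h_5 → h_11 → h_8 → h_14  (order 4)
  h_8: h_8 → h_11 → h_5 → h_14  (order 4)
  h_11: h_11 → h_14  (order 2)
Elements of order 2: {h_11}.

{h_11}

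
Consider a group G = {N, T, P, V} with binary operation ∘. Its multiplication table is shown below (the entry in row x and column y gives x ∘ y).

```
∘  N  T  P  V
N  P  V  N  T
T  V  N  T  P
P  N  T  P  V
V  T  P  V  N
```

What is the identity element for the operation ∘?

The identity e satisfies e ∘ x = x for all x, so its row in the table reproduces the column headers.
Row P reads: N, T, P, V — exactly the header order. So P is the identity.

P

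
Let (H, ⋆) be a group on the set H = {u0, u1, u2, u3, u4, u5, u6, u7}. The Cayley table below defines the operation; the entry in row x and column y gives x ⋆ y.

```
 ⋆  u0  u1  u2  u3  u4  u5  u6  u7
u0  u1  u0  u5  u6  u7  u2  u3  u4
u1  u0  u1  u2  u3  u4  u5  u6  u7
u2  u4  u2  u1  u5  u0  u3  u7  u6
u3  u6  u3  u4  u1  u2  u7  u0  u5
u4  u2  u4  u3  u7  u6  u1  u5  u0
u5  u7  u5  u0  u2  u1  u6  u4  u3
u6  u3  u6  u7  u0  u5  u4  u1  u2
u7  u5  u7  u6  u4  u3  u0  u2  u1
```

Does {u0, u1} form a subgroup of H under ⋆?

Yes

{u0, u1} contains the identity u1.
Checking products: every product of two elements of {u0, u1} (read from the table) lies in {u0, u1}, so the set is closed.
In a finite group, a nonempty closed subset is a subgroup. So {u0, u1} ≤ H.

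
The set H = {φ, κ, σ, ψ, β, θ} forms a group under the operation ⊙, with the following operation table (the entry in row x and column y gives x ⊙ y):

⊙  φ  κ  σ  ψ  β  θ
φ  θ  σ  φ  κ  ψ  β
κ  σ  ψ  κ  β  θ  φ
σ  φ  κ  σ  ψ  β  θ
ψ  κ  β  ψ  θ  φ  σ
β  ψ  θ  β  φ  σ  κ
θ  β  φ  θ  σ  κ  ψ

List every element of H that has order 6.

{κ, φ}

Identity is σ. Compute the order of each non-identity element by repeated multiplication:
  φ: φ → θ → β → ψ → κ → σ  (order 6)
  κ: κ → ψ → β → θ → φ → σ  (order 6)
  ψ: ψ → θ → σ  (order 3)
  β: β → σ  (order 2)
  θ: θ → ψ → σ  (order 3)
Elements of order 6: {κ, φ}.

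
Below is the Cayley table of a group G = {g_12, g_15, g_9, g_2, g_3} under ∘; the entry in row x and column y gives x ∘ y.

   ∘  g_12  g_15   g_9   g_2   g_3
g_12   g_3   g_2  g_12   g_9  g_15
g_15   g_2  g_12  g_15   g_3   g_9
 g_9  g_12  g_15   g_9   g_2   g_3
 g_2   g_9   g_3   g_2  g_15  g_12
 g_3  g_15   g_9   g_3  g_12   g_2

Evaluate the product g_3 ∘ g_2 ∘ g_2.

g_9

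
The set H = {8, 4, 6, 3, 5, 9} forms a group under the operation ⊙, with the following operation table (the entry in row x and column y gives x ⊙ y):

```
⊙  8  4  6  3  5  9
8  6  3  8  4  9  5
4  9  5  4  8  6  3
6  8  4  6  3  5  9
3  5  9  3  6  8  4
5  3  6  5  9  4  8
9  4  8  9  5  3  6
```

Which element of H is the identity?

The identity e satisfies e ⊙ x = x for all x, so its row in the table reproduces the column headers.
Row 6 reads: 8, 4, 6, 3, 5, 9 — exactly the header order. So 6 is the identity.
(Structurally, H here is isomorphic to the symmetric group S_3.)

6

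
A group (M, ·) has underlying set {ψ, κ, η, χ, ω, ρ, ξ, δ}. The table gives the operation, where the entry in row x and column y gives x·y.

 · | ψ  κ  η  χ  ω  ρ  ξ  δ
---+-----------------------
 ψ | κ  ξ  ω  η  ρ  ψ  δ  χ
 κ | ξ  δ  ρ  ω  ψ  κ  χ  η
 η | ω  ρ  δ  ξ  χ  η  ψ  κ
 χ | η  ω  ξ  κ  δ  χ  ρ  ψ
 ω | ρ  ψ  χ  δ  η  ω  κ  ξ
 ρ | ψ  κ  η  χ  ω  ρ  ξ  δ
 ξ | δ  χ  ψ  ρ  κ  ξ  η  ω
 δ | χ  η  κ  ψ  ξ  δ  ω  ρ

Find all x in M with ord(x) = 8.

Identity is ρ. Compute the order of each non-identity element by repeated multiplication:
  ψ: ψ → κ → ξ → δ → χ → η → ω → ρ  (order 8)
  κ: κ → δ → η → ρ  (order 4)
  η: η → δ → κ → ρ  (order 4)
  χ: χ → κ → ω → δ → ψ → η → ξ → ρ  (order 8)
  ω: ω → η → χ → δ → ξ → κ → ψ → ρ  (order 8)
  ξ: ξ → η → ψ → δ → ω → κ → χ → ρ  (order 8)
  δ: δ → ρ  (order 2)
Elements of order 8: {ξ, χ, ψ, ω}.

{ξ, χ, ψ, ω}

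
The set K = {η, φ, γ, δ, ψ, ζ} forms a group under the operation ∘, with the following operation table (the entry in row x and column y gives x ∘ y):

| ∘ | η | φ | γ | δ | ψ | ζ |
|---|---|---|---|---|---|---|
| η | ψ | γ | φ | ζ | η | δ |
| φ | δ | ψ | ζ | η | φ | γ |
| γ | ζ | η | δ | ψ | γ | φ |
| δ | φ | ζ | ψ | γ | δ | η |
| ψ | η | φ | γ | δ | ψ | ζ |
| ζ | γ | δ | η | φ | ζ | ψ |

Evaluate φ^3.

φ^1 = φ
φ^2 = φ ∘ φ = ψ
φ^3 = ψ ∘ φ = φ

φ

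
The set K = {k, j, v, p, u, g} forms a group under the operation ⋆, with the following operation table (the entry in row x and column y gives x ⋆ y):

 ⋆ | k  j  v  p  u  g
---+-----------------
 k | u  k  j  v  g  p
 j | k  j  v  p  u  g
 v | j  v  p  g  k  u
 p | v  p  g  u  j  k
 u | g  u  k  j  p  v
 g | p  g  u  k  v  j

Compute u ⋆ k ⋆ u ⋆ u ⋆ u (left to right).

u ⋆ k = g
g ⋆ u = v
v ⋆ u = k
k ⋆ u = g

g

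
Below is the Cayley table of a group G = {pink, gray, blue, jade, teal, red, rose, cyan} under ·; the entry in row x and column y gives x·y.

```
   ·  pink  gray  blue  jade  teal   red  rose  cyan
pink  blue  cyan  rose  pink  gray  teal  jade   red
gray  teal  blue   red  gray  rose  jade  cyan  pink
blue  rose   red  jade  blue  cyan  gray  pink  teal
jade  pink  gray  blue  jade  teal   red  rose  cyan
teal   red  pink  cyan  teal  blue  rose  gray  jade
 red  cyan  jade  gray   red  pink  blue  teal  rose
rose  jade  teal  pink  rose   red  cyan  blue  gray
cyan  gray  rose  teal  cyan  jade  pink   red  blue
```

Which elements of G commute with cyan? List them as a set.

{blue, cyan, jade, teal}

Compare row cyan with column cyan entry by entry.
blue·cyan = teal = cyan·blue, so blue commutes with cyan.
gray·cyan = pink but cyan·gray = rose, so gray does not.
Collecting the elements that commute with cyan: C(cyan) = {blue, cyan, jade, teal}.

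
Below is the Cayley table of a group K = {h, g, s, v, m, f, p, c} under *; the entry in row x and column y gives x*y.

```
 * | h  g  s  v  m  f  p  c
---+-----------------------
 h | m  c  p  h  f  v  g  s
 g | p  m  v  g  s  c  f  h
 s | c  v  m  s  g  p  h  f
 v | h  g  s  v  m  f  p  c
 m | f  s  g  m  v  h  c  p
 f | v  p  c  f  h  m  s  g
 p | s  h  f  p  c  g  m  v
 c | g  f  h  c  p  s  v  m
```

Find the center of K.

An element z is central iff its row equals its column in the table.
For p: p*g = h ≠ f = g*p, so p ∉ Z.
Checking each element this way leaves Z(K) = {m, v}.

{m, v}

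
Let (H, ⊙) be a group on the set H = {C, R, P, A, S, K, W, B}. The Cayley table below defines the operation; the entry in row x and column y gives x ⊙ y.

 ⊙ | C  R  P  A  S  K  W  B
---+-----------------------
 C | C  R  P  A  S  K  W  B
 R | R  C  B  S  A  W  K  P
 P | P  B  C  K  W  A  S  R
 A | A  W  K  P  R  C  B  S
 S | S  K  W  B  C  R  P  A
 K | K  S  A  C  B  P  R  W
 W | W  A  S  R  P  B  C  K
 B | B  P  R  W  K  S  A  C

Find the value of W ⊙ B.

Read row W, column B: W ⊙ B = K.

K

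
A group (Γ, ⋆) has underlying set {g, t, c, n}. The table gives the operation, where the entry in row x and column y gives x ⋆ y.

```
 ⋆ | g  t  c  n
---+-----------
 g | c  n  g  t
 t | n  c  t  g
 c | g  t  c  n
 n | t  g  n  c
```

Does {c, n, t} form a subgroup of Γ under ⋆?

t ⋆ n = g, which is not in {c, n, t}.
The subset is not closed under ⋆, so it is not a subgroup.

No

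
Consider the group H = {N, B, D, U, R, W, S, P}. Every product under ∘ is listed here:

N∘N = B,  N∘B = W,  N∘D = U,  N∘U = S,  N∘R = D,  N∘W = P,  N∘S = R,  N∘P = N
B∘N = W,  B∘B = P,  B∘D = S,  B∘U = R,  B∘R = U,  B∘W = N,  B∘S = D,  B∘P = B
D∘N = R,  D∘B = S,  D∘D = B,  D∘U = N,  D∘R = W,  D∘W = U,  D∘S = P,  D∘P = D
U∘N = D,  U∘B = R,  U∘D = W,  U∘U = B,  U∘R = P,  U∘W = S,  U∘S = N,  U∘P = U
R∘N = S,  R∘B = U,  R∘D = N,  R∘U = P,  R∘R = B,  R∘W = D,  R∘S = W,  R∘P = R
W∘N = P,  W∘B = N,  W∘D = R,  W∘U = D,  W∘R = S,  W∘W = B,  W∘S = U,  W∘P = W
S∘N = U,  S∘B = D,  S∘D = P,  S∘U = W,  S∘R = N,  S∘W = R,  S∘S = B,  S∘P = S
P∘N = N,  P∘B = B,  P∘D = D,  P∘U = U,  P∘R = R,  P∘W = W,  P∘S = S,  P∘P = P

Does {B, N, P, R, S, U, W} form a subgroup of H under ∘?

No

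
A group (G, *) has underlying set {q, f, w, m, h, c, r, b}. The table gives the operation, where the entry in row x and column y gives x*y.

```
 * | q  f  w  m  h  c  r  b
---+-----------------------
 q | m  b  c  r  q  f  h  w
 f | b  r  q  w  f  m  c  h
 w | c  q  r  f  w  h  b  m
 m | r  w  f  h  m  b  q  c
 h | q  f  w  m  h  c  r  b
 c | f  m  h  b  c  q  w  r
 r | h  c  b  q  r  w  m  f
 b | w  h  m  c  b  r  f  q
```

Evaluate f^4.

m

f^1 = f
f^2 = f*f = r
f^3 = r*f = c
f^4 = c*f = m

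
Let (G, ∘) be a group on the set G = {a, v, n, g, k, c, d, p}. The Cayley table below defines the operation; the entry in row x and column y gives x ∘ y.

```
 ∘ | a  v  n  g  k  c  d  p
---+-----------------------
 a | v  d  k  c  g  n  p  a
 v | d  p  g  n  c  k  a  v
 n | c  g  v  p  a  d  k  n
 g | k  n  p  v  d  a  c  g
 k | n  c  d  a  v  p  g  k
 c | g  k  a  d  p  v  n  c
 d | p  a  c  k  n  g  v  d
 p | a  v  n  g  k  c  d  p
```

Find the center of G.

An element z is central iff its row equals its column in the table.
For g: g ∘ c = a ≠ d = c ∘ g, so g ∉ Z.
Checking each element this way leaves Z(G) = {p, v}.

{p, v}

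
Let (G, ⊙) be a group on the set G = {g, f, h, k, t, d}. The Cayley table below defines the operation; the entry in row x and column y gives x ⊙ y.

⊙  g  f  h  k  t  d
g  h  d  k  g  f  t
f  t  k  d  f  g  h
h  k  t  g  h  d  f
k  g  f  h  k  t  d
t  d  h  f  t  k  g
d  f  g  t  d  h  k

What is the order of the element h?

The identity element is k (its row matches the header).
h^1 = h
h^2 = h ⊙ h = g
h^3 = g ⊙ h = k
The first power of h equal to the identity is h^3, so ord(h) = 3.
(Structurally, G here is isomorphic to the symmetric group S_3.)

3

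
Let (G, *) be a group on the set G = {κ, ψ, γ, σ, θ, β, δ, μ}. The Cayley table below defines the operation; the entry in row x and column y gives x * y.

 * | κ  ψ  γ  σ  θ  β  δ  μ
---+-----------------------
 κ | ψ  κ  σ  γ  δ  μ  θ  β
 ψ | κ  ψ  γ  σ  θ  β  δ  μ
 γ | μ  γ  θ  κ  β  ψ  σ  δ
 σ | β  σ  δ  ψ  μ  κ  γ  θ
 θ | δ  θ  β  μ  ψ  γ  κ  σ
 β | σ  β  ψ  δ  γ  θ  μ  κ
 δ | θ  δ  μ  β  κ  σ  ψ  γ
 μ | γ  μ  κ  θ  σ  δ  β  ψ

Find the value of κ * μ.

Read row κ, column μ: κ * μ = β.

β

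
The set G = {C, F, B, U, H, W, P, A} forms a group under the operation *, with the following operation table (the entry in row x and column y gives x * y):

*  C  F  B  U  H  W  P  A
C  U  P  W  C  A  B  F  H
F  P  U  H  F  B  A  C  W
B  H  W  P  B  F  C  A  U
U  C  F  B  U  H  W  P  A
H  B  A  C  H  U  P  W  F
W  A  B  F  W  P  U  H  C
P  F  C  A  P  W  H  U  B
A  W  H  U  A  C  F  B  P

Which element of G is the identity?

U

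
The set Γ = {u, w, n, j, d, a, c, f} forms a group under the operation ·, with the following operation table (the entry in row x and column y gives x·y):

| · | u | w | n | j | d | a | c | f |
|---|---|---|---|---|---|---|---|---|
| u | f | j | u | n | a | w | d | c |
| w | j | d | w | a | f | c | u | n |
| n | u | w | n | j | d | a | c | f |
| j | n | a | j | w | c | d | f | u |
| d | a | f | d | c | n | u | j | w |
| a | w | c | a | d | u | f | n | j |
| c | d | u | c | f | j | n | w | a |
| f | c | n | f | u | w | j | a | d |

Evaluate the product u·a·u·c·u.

c

u·a = w
w·u = j
j·c = f
f·u = c
(Structurally, Γ here is isomorphic to the cyclic group Z_8.)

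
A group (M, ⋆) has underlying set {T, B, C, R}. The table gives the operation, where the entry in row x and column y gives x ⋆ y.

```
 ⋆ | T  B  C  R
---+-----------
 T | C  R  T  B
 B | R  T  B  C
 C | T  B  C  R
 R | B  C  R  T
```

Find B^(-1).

First locate the identity: row C matches the header, so C is the identity.
Scan row B for C: B ⋆ R = C. Hence B^(-1) = R.

R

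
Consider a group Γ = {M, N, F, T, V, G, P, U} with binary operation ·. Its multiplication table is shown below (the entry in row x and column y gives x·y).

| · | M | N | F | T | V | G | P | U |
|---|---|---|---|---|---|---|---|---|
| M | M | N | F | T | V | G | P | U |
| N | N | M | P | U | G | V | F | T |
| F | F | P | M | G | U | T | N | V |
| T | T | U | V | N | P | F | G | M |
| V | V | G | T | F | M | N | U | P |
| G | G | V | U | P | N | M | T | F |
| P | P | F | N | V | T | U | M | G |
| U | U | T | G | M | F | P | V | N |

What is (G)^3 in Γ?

G

G^1 = G
G^2 = G·G = M
G^3 = M·G = G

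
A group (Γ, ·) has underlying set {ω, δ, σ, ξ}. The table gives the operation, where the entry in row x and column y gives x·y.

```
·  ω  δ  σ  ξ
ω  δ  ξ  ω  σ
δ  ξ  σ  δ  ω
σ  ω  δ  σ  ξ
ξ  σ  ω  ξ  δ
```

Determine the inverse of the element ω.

First locate the identity: row σ matches the header, so σ is the identity.
Scan row ω for σ: ω·ξ = σ. Hence ω^(-1) = ξ.

ξ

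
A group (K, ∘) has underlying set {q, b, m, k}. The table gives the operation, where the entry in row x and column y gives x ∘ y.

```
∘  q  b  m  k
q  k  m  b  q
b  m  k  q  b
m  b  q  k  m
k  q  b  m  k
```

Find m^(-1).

m

First locate the identity: row k matches the header, so k is the identity.
Scan row m for k: m ∘ m = k. Hence m^(-1) = m.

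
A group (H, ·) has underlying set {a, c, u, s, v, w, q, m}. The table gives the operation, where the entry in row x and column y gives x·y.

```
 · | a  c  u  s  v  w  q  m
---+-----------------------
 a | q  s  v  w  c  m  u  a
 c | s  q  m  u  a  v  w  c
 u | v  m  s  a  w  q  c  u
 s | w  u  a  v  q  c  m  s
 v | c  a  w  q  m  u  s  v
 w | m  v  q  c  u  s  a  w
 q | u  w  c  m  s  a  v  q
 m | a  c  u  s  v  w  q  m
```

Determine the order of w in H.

8

The identity element is m (its row matches the header).
w^1 = w
w^2 = w·w = s
w^3 = s·w = c
w^4 = c·w = v
w^5 = v·w = u
w^6 = u·w = q
w^7 = q·w = a
w^8 = a·w = m
The first power of w equal to the identity is w^8, so ord(w) = 8.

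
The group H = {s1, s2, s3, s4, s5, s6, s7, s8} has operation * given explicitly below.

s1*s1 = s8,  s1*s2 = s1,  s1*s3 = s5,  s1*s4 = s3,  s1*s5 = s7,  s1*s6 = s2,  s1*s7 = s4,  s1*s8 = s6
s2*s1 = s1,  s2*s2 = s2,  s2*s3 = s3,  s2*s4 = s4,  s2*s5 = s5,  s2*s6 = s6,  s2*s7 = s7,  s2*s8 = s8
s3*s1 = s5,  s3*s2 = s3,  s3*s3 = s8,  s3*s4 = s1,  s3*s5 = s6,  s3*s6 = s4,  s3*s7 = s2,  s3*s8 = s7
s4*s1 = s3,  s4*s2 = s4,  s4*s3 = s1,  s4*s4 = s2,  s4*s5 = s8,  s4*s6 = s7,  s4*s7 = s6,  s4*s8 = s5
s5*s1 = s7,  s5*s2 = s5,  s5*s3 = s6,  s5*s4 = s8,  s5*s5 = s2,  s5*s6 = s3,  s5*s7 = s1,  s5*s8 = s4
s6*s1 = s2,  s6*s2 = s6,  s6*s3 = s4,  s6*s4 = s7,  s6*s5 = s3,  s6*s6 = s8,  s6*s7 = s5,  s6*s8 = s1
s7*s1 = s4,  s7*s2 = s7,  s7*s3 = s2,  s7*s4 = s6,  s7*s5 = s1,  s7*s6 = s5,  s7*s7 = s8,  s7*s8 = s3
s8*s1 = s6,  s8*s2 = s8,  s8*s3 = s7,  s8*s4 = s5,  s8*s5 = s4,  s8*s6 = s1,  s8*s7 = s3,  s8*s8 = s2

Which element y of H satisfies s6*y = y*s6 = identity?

First locate the identity: row s2 matches the header, so s2 is the identity.
Scan row s6 for s2: s6*s1 = s2. Hence s6^(-1) = s1.
(Structurally, H here is isomorphic to Z_2 x Z_4.)

s1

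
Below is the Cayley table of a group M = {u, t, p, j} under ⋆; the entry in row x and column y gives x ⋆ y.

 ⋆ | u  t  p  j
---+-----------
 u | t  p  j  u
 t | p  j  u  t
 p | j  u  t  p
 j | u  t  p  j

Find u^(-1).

p

First locate the identity: row j matches the header, so j is the identity.
Scan row u for j: u ⋆ p = j. Hence u^(-1) = p.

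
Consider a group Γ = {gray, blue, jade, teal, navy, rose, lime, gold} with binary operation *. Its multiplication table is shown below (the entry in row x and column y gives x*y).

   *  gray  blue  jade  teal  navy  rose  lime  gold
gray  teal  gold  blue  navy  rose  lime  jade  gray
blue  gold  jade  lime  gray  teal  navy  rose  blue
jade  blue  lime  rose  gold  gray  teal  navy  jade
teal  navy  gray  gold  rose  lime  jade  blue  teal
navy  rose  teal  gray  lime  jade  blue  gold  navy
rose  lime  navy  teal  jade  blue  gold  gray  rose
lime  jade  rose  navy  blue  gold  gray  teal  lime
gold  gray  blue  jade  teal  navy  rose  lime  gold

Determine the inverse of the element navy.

First locate the identity: row gold matches the header, so gold is the identity.
Scan row navy for gold: navy*lime = gold. Hence navy^(-1) = lime.

lime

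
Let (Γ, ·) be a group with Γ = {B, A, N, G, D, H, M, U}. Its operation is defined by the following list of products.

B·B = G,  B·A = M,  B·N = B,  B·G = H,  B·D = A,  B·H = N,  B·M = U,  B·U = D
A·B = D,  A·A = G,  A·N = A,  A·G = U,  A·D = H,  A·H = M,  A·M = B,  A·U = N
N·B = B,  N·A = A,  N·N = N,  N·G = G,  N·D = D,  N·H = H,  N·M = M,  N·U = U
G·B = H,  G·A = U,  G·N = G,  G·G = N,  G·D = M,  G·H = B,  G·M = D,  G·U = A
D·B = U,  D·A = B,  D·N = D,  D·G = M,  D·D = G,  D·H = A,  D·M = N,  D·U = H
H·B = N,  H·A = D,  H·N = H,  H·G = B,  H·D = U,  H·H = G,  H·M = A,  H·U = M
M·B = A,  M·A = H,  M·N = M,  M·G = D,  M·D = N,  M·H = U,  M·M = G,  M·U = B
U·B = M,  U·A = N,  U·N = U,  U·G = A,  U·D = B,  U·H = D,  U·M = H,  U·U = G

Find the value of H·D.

U

Read row H, column D: H·D = U.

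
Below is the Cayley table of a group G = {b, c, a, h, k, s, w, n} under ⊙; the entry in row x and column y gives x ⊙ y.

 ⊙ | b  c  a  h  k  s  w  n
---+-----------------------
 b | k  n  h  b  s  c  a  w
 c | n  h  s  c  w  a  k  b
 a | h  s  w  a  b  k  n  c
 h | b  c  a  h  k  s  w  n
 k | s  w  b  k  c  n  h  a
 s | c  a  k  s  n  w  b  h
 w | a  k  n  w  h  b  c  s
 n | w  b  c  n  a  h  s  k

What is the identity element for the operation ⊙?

The identity e satisfies e ⊙ x = x for all x, so its row in the table reproduces the column headers.
Row h reads: b, c, a, h, k, s, w, n — exactly the header order. So h is the identity.
(Structurally, G here is isomorphic to the cyclic group Z_8.)

h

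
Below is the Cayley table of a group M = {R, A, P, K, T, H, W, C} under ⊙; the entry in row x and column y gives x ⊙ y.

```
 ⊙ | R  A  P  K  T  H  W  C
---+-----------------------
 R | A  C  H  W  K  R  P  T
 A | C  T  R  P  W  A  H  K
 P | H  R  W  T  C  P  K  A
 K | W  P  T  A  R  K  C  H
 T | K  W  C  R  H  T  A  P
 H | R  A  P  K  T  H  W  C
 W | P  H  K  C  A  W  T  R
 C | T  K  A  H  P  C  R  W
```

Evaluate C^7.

K

C^1 = C
C^2 = C ⊙ C = W
C^3 = W ⊙ C = R
C^4 = R ⊙ C = T
C^5 = T ⊙ C = P
C^6 = P ⊙ C = A
C^7 = A ⊙ C = K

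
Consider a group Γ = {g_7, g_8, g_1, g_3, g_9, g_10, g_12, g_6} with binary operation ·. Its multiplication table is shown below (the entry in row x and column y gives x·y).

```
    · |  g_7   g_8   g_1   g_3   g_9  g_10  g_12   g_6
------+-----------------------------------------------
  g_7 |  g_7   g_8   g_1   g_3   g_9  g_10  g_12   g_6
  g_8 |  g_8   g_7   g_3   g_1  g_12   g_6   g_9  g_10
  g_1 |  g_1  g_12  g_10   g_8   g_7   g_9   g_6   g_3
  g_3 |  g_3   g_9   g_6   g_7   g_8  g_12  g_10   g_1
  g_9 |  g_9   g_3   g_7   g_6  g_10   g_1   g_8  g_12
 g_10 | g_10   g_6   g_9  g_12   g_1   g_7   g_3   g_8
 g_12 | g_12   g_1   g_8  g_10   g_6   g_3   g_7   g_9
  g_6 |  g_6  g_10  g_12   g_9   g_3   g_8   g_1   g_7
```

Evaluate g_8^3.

g_8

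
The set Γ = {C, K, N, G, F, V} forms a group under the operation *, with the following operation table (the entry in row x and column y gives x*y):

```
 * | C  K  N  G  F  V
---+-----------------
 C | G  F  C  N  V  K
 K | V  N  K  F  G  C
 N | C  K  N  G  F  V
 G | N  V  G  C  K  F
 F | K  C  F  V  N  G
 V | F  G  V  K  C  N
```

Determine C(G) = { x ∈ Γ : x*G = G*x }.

{C, G, N}

Compare row G with column G entry by entry.
C*G = N = G*C, so C commutes with G.
V*G = K but G*V = F, so V does not.
Collecting the elements that commute with G: C(G) = {C, G, N}.
(Structurally, Γ here is isomorphic to the symmetric group S_3.)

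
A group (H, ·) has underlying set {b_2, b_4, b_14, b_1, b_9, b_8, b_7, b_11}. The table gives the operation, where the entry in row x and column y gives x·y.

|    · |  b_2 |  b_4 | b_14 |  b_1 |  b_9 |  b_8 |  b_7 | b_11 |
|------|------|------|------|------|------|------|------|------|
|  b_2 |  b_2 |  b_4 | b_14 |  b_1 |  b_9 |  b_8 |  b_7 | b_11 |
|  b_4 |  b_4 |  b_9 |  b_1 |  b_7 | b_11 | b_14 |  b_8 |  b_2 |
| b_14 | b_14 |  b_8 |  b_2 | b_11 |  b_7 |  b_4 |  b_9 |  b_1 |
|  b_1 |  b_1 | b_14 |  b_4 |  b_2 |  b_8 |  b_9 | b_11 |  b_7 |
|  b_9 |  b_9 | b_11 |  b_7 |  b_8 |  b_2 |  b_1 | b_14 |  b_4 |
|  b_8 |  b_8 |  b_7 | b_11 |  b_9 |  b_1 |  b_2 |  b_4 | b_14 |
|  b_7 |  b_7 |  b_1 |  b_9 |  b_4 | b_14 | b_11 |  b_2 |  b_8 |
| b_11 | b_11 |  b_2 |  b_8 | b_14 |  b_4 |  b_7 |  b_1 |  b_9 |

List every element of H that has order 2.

Identity is b_2. Compute the order of each non-identity element by repeated multiplication:
  b_4: b_4 → b_9 → b_11 → b_2  (order 4)
  b_14: b_14 → b_2  (order 2)
  b_1: b_1 → b_2  (order 2)
  b_9: b_9 → b_2  (order 2)
  b_8: b_8 → b_2  (order 2)
  b_7: b_7 → b_2  (order 2)
  b_11: b_11 → b_9 → b_4 → b_2  (order 4)
Elements of order 2: {b_1, b_14, b_7, b_8, b_9}.

{b_1, b_14, b_7, b_8, b_9}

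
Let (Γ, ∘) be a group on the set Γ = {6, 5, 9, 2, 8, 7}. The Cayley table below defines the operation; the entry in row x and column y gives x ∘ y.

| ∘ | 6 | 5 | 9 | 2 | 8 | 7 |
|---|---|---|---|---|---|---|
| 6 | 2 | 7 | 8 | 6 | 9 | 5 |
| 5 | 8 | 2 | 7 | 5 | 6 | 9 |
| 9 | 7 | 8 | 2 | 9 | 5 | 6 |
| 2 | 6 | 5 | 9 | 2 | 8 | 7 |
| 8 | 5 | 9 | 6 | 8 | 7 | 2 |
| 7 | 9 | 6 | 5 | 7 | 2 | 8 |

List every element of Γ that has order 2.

{5, 6, 9}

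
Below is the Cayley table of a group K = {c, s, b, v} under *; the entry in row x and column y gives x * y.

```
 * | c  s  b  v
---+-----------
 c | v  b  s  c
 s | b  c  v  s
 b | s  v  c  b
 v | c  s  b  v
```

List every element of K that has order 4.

Identity is v. Compute the order of each non-identity element by repeated multiplication:
  c: c → v  (order 2)
  s: s → c → b → v  (order 4)
  b: b → c → s → v  (order 4)
Elements of order 4: {b, s}.

{b, s}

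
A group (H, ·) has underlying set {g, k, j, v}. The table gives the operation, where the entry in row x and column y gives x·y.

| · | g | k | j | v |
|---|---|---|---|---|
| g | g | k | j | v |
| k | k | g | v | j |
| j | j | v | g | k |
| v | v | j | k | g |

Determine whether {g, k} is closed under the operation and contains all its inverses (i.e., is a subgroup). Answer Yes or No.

{g, k} contains the identity g.
Checking products: every product of two elements of {g, k} (read from the table) lies in {g, k}, so the set is closed.
In a finite group, a nonempty closed subset is a subgroup. So {g, k} ≤ H.

Yes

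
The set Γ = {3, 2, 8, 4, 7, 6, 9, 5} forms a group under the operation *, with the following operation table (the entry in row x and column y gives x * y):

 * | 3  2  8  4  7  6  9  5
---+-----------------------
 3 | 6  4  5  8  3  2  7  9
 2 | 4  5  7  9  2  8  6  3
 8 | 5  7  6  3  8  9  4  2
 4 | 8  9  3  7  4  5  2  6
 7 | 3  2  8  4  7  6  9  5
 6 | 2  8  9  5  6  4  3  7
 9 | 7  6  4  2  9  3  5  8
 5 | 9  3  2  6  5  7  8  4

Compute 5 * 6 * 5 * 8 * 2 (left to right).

5 * 6 = 7
7 * 5 = 5
5 * 8 = 2
2 * 2 = 5
(Structurally, Γ here is isomorphic to the cyclic group Z_8.)

5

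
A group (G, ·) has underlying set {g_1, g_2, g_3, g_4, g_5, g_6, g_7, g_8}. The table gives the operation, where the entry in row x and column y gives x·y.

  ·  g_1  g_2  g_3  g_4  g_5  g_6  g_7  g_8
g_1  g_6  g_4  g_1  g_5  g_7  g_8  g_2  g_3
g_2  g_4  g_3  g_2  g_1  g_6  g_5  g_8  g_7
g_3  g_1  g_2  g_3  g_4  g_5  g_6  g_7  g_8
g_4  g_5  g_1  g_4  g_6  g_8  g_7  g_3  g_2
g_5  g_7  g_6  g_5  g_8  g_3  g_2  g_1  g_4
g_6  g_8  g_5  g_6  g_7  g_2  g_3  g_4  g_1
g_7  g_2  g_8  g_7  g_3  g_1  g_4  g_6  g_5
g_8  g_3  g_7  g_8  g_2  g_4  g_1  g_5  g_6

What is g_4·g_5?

Read row g_4, column g_5: g_4·g_5 = g_8.
(Structurally, G here is isomorphic to Z_2 x Z_4.)

g_8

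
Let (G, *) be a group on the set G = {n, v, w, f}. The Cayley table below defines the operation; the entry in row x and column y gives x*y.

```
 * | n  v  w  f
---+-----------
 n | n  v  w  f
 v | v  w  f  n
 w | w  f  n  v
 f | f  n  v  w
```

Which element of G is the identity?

n

The identity e satisfies e*x = x for all x, so its row in the table reproduces the column headers.
Row n reads: n, v, w, f — exactly the header order. So n is the identity.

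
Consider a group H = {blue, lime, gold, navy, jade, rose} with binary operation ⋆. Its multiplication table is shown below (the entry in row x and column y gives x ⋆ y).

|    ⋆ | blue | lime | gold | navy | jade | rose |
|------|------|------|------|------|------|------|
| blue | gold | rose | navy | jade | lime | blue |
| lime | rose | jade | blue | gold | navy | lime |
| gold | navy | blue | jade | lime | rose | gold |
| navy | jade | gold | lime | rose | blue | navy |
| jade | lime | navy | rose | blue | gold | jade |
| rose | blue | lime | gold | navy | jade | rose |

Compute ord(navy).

2

The identity element is rose (its row matches the header).
navy^1 = navy
navy^2 = navy ⋆ navy = rose
The first power of navy equal to the identity is navy^2, so ord(navy) = 2.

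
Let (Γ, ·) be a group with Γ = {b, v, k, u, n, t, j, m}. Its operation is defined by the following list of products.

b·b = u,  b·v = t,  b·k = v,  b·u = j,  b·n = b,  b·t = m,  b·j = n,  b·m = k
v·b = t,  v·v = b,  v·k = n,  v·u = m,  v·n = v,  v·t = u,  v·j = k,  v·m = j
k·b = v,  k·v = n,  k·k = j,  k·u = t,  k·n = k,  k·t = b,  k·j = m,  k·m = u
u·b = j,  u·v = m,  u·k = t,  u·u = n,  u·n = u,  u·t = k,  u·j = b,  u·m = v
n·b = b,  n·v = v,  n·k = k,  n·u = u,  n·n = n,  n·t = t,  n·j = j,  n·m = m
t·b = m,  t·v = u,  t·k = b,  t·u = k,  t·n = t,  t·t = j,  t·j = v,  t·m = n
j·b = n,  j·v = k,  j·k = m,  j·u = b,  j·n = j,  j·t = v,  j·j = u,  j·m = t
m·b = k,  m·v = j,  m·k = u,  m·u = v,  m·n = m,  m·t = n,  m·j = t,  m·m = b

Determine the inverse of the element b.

First locate the identity: row n matches the header, so n is the identity.
Scan row b for n: b·j = n. Hence b^(-1) = j.

j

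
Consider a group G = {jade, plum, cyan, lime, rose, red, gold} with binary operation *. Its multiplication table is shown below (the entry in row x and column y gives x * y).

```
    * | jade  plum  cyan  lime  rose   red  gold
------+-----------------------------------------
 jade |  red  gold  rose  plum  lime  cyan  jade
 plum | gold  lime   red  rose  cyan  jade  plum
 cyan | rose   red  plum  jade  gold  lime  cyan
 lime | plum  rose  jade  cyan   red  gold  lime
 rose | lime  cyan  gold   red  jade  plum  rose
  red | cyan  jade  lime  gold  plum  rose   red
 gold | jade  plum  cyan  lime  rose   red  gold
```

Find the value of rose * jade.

lime

Read row rose, column jade: rose * jade = lime.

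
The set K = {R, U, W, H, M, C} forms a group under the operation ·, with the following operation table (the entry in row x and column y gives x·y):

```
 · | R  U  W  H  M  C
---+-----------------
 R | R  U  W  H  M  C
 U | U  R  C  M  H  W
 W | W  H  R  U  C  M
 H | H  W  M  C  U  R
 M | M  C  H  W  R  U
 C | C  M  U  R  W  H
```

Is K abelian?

C·M = W but M·C = U.
Since C and M do not commute, K is not abelian.

No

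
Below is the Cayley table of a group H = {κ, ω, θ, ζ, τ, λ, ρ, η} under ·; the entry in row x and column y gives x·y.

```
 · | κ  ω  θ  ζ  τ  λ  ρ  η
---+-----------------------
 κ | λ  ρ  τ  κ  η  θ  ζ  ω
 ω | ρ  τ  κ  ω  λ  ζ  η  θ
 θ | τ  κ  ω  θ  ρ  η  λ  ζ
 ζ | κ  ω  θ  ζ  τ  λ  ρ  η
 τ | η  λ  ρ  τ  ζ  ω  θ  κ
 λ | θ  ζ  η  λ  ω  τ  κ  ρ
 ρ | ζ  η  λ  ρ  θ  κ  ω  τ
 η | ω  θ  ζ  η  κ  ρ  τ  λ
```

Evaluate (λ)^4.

ζ

λ^1 = λ
λ^2 = λ·λ = τ
λ^3 = τ·λ = ω
λ^4 = ω·λ = ζ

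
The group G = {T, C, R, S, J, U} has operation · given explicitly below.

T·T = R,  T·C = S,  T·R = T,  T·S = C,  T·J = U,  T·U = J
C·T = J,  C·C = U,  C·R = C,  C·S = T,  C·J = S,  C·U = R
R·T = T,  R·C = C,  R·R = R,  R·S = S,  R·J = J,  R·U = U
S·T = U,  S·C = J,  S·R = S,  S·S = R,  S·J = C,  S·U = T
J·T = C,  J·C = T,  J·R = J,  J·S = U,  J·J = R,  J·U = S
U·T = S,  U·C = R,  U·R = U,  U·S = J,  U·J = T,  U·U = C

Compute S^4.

S^1 = S
S^2 = S·S = R
S^3 = R·S = S
S^4 = S·S = R

R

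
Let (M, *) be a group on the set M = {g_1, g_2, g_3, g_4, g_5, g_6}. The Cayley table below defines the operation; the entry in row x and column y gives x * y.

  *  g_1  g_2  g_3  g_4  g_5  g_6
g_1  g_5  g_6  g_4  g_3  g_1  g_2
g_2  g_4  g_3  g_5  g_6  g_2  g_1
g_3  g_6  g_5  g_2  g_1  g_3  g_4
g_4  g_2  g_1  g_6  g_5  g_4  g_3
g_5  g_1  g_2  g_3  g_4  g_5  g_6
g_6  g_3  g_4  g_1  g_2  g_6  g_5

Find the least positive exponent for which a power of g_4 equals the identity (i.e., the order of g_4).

2

The identity element is g_5 (its row matches the header).
g_4^1 = g_4
g_4^2 = g_4 * g_4 = g_5
The first power of g_4 equal to the identity is g_4^2, so ord(g_4) = 2.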